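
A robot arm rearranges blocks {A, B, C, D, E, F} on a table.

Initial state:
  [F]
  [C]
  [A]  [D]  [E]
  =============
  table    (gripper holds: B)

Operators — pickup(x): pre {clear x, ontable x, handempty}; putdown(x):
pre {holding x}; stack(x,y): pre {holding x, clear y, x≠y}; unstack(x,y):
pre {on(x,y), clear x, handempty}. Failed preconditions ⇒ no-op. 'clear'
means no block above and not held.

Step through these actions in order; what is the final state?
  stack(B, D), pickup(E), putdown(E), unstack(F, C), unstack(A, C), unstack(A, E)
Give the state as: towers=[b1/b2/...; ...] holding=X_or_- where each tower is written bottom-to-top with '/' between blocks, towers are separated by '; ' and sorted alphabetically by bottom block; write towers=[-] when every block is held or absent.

step 1 (stack(B, D)): towers=[A/C/F; D/B; E] holding=-
step 2 (pickup(E)): towers=[A/C/F; D/B] holding=E
step 3 (putdown(E)): towers=[A/C/F; D/B; E] holding=-
step 4 (unstack(F, C)): towers=[A/C; D/B; E] holding=F
step 5 (unstack(A, C)) [no-op]: towers=[A/C; D/B; E] holding=F
step 6 (unstack(A, E)) [no-op]: towers=[A/C; D/B; E] holding=F

towers=[A/C; D/B; E] holding=F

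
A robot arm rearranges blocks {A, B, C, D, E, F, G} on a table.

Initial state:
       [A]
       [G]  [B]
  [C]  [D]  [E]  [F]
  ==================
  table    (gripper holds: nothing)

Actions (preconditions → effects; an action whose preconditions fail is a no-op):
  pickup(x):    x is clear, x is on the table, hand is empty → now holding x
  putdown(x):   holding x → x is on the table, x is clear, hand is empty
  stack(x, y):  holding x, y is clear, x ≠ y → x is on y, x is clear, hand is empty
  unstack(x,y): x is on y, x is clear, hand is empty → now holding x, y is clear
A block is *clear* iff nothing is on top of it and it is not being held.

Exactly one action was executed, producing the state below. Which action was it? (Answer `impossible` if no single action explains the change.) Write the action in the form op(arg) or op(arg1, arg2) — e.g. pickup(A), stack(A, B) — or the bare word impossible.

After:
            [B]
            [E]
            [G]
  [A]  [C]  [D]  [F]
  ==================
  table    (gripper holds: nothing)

impossible

target: towers=[A; C; D/G/E/B; F] holding=-
     unstack(B, E) → towers=[C; D/G/A; E; F] holding=B
         pickup(F) → towers=[C; D/G/A; E/B] holding=F
     unstack(A, G) → towers=[C; D/G; E/B; F] holding=A
         pickup(C) → towers=[D/G/A; E/B; F] holding=C
none of the 4 applicable actions match → impossible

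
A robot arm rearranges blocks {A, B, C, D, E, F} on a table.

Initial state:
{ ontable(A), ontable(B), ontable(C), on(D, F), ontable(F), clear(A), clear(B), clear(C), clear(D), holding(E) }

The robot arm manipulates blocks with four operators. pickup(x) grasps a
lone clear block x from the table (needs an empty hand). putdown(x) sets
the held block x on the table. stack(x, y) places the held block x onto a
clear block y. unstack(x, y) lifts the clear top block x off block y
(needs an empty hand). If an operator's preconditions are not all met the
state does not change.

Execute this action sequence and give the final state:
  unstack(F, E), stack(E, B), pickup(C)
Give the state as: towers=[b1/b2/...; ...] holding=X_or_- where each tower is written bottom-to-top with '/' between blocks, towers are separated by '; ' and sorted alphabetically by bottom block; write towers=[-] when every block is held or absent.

towers=[A; B/E; F/D] holding=C

step 1 (unstack(F, E)) [no-op]: towers=[A; B; C; F/D] holding=E
step 2 (stack(E, B)): towers=[A; B/E; C; F/D] holding=-
step 3 (pickup(C)): towers=[A; B/E; F/D] holding=C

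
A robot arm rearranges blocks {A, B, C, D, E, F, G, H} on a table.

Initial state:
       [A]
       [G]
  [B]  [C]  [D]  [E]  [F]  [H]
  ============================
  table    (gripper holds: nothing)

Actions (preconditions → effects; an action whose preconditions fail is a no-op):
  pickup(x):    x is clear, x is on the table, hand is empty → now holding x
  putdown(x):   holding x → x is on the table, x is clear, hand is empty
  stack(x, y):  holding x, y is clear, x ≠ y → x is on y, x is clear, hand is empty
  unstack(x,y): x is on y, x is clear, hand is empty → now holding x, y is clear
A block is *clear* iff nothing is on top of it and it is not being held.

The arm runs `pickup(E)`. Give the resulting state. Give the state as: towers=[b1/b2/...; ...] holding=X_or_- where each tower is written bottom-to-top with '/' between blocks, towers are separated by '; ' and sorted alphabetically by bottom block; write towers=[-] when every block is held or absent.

before: towers=[B; C/G/A; D; E; F; H] holding=-
pre[pickup(E)]: clear(E) ok, ontable(E) ok, handempty ok
all met → apply pickup(E)
after:  towers=[B; C/G/A; D; F; H] holding=E

towers=[B; C/G/A; D; F; H] holding=E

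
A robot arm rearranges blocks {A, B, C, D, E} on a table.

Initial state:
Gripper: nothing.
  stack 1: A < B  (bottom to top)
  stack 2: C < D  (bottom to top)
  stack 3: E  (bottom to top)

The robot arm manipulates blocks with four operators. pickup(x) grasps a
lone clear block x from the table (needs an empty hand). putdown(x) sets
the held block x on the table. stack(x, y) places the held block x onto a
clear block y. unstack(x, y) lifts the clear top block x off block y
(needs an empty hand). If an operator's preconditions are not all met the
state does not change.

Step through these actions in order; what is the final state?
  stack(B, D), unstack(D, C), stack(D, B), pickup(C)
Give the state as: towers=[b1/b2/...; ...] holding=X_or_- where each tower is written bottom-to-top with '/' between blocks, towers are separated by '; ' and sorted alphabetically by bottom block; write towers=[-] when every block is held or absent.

towers=[A/B/D; E] holding=C

step 1 (stack(B, D)) [no-op]: towers=[A/B; C/D; E] holding=-
step 2 (unstack(D, C)): towers=[A/B; C; E] holding=D
step 3 (stack(D, B)): towers=[A/B/D; C; E] holding=-
step 4 (pickup(C)): towers=[A/B/D; E] holding=C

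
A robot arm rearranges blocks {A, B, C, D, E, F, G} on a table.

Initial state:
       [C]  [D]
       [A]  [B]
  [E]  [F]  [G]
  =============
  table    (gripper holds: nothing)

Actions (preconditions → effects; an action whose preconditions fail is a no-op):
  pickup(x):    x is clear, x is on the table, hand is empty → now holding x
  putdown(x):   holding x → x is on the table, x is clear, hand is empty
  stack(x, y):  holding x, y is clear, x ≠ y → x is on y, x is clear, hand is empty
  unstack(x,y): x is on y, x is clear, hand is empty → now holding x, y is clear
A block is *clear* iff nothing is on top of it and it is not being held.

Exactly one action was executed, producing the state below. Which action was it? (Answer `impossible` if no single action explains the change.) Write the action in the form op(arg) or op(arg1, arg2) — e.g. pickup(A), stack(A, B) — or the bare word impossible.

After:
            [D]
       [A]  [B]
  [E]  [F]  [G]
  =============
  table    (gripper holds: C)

target: towers=[E; F/A; G/B/D] holding=C
     unstack(D, B) → towers=[E; F/A/C; G/B] holding=D
         pickup(E) → towers=[F/A/C; G/B/D] holding=E
     unstack(C, A) → towers=[E; F/A; G/B/D] holding=C  ← match

unstack(C, A)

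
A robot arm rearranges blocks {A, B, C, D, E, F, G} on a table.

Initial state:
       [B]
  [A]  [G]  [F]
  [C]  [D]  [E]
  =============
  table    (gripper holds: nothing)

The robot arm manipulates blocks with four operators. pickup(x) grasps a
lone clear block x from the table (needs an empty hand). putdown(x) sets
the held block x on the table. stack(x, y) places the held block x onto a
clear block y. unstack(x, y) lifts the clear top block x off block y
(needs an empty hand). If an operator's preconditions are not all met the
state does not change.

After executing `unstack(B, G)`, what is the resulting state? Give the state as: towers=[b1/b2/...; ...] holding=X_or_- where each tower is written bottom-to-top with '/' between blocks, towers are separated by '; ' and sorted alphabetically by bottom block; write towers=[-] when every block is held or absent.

before: towers=[C/A; D/G/B; E/F] holding=-
pre[unstack(B, G)]: on(B,G) ✓, clear(B) ✓, handempty ✓
all met → apply unstack(B, G)
after:  towers=[C/A; D/G; E/F] holding=B

towers=[C/A; D/G; E/F] holding=B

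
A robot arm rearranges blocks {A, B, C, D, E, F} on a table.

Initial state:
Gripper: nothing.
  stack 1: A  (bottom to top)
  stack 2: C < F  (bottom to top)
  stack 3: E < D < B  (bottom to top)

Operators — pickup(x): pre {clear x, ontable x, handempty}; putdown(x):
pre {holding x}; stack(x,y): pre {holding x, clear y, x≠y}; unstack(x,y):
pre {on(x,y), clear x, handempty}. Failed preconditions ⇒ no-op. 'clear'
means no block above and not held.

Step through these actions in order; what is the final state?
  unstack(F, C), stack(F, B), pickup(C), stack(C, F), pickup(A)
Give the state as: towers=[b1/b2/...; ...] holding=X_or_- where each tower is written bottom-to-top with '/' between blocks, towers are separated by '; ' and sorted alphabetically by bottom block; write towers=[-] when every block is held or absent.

towers=[E/D/B/F/C] holding=A

step 1 (unstack(F, C)): towers=[A; C; E/D/B] holding=F
step 2 (stack(F, B)): towers=[A; C; E/D/B/F] holding=-
step 3 (pickup(C)): towers=[A; E/D/B/F] holding=C
step 4 (stack(C, F)): towers=[A; E/D/B/F/C] holding=-
step 5 (pickup(A)): towers=[E/D/B/F/C] holding=A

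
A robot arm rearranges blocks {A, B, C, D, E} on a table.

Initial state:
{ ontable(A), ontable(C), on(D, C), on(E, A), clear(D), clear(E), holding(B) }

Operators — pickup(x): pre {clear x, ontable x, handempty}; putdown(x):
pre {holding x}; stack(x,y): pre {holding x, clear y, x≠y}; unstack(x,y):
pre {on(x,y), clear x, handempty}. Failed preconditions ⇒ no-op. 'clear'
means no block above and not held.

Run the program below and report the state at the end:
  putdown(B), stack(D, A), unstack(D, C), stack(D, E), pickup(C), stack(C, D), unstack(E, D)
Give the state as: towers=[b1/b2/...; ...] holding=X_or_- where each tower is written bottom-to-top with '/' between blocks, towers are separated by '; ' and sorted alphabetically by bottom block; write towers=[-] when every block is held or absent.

step 1 (putdown(B)): towers=[A/E; B; C/D] holding=-
step 2 (stack(D, A)) [no-op]: towers=[A/E; B; C/D] holding=-
step 3 (unstack(D, C)): towers=[A/E; B; C] holding=D
step 4 (stack(D, E)): towers=[A/E/D; B; C] holding=-
step 5 (pickup(C)): towers=[A/E/D; B] holding=C
step 6 (stack(C, D)): towers=[A/E/D/C; B] holding=-
step 7 (unstack(E, D)) [no-op]: towers=[A/E/D/C; B] holding=-

towers=[A/E/D/C; B] holding=-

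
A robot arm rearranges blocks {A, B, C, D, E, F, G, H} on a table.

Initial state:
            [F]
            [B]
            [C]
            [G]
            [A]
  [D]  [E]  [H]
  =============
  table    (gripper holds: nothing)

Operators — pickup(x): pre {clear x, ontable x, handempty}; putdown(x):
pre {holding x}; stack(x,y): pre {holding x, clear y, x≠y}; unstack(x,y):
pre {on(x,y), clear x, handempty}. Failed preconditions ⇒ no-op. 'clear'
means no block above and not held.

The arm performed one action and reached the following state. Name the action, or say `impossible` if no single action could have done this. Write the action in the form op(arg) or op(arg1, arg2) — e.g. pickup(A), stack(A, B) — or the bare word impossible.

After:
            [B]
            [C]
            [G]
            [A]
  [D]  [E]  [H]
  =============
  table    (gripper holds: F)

unstack(F, B)

target: towers=[D; E; H/A/G/C/B] holding=F
         pickup(E) → towers=[D; H/A/G/C/B/F] holding=E
     unstack(F, B) → towers=[D; E; H/A/G/C/B] holding=F  ← match
         pickup(D) → towers=[E; H/A/G/C/B/F] holding=D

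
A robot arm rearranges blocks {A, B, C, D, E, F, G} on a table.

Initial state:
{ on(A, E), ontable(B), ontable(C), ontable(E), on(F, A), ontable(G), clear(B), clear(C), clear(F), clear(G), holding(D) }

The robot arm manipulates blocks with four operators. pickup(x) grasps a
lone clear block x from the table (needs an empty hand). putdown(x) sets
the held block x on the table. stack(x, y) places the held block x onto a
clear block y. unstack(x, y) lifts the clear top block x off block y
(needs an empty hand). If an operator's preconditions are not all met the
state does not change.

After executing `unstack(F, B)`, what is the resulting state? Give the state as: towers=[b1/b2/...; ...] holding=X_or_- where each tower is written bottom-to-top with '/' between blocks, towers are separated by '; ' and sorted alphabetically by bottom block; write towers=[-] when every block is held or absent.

before: towers=[B; C; E/A/F; G] holding=D
pre[unstack(F, B)]: on(F,B) fail, clear(F) ok, handempty fail
on(F,B), handempty unmet → unstack(F, B) is a no-op
after:  towers=[B; C; E/A/F; G] holding=D

towers=[B; C; E/A/F; G] holding=D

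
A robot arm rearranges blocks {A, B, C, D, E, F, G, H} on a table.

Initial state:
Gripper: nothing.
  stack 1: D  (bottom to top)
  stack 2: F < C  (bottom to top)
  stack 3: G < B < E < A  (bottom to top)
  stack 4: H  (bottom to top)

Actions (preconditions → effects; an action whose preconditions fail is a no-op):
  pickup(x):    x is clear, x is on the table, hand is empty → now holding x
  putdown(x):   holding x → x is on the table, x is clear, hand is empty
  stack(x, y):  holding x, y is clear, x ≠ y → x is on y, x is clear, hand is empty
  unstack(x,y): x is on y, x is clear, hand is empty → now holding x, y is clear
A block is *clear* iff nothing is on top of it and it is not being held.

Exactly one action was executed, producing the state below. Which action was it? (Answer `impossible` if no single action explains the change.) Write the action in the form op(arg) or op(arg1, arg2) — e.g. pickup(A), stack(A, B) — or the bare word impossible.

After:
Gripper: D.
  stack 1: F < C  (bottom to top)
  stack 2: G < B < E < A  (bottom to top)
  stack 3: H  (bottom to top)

pickup(D)

target: towers=[F/C; G/B/E/A; H] holding=D
     unstack(A, E) → towers=[D; F/C; G/B/E; H] holding=A
         pickup(H) → towers=[D; F/C; G/B/E/A] holding=H
         pickup(D) → towers=[F/C; G/B/E/A; H] holding=D  ← match
     unstack(C, F) → towers=[D; F; G/B/E/A; H] holding=C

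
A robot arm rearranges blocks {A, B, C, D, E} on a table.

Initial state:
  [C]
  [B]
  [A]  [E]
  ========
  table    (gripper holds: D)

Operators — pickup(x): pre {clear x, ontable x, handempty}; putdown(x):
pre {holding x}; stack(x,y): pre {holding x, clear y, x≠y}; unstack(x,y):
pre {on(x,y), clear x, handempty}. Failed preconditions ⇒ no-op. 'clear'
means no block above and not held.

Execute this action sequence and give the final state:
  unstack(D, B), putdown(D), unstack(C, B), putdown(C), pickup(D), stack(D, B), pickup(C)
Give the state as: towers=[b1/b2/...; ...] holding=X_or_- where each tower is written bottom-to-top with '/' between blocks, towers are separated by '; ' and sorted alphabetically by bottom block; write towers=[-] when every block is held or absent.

step 1 (unstack(D, B)) [no-op]: towers=[A/B/C; E] holding=D
step 2 (putdown(D)): towers=[A/B/C; D; E] holding=-
step 3 (unstack(C, B)): towers=[A/B; D; E] holding=C
step 4 (putdown(C)): towers=[A/B; C; D; E] holding=-
step 5 (pickup(D)): towers=[A/B; C; E] holding=D
step 6 (stack(D, B)): towers=[A/B/D; C; E] holding=-
step 7 (pickup(C)): towers=[A/B/D; E] holding=C

towers=[A/B/D; E] holding=C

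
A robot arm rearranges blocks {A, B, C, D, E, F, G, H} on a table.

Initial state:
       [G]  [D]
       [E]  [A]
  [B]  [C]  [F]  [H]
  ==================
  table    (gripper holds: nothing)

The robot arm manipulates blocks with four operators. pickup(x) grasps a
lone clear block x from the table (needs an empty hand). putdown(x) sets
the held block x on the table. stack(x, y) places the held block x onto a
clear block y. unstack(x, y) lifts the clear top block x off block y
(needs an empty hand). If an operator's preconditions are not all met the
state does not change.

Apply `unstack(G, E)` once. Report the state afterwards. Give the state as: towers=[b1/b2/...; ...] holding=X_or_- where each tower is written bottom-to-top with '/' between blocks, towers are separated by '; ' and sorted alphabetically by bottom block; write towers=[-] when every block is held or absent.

towers=[B; C/E; F/A/D; H] holding=G

before: towers=[B; C/E/G; F/A/D; H] holding=-
pre[unstack(G, E)]: on(G,E) ✓, clear(G) ✓, handempty ✓
all met → apply unstack(G, E)
after:  towers=[B; C/E; F/A/D; H] holding=G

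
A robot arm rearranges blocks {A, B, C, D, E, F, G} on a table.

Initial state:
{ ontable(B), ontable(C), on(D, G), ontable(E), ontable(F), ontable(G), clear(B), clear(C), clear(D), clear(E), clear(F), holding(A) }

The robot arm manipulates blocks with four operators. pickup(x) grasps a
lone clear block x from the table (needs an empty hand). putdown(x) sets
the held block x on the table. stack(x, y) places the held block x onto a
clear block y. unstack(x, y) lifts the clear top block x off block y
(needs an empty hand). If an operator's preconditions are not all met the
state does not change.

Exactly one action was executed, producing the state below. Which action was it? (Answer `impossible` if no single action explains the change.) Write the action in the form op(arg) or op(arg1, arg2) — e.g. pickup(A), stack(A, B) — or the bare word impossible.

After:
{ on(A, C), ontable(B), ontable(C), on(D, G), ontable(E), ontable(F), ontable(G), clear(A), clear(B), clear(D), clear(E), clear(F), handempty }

target: towers=[B; C/A; E; F; G/D] holding=-
        putdown(A) → towers=[A; B; C; E; F; G/D] holding=-
       stack(A, B) → towers=[B/A; C; E; F; G/D] holding=-
       stack(A, F) → towers=[B; C; E; F/A; G/D] holding=-
       stack(A, D) → towers=[B; C; E; F; G/D/A] holding=-
       stack(A, E) → towers=[B; C; E/A; F; G/D] holding=-
       stack(A, C) → towers=[B; C/A; E; F; G/D] holding=-  ← match

stack(A, C)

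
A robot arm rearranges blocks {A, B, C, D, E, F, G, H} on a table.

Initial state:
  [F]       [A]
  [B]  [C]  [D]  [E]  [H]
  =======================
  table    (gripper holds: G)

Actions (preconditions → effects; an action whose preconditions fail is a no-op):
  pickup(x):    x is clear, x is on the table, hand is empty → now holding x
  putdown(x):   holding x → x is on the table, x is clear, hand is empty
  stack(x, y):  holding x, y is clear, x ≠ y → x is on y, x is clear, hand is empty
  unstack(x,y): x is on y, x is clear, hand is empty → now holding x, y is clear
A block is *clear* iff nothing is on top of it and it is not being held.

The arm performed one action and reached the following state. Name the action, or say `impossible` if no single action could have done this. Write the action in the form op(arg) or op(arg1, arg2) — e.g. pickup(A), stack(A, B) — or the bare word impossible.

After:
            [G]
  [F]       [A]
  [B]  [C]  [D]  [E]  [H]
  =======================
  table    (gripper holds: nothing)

stack(G, A)

target: towers=[B/F; C; D/A/G; E; H] holding=-
        putdown(G) → towers=[B/F; C; D/A; E; G; H] holding=-
       stack(G, A) → towers=[B/F; C; D/A/G; E; H] holding=-  ← match
       stack(G, E) → towers=[B/F; C; D/A; E/G; H] holding=-
       stack(G, H) → towers=[B/F; C; D/A; E; H/G] holding=-
       stack(G, F) → towers=[B/F/G; C; D/A; E; H] holding=-
       stack(G, C) → towers=[B/F; C/G; D/A; E; H] holding=-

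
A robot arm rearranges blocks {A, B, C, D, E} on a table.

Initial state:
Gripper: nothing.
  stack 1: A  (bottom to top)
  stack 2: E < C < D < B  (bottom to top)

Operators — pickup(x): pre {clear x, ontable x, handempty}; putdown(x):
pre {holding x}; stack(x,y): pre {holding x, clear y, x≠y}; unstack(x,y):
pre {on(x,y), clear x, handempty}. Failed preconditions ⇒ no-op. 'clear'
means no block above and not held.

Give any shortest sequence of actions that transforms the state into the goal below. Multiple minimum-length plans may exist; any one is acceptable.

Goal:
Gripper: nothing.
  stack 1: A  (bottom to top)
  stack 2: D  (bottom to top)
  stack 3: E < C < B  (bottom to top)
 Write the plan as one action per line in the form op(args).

step 1 (unstack(B, D)): towers=[A; E/C/D] holding=B
step 2 (putdown(B)): towers=[A; B; E/C/D] holding=-
step 3 (unstack(D, C)): towers=[A; B; E/C] holding=D
step 4 (putdown(D)): towers=[A; B; D; E/C] holding=-
step 5 (pickup(B)): towers=[A; D; E/C] holding=B
step 6 (stack(B, C)): towers=[A; D; E/C/B] holding=-
goal check: towers=[A; D; E/C/B] holding=- — reached (length 6, optimal by BFS)

unstack(B, D)
putdown(B)
unstack(D, C)
putdown(D)
pickup(B)
stack(B, C)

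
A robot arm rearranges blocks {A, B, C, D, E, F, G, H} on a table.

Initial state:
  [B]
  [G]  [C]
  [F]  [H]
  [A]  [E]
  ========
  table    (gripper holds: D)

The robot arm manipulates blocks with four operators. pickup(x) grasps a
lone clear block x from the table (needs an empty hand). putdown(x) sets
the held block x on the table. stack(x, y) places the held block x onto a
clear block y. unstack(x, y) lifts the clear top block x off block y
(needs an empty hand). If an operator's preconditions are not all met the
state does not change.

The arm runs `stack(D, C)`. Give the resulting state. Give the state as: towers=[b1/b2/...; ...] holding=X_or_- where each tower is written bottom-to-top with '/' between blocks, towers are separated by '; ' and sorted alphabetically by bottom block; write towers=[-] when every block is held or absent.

towers=[A/F/G/B; E/H/C/D] holding=-

before: towers=[A/F/G/B; E/H/C] holding=D
pre[stack(D, C)]: holding(D) yes, clear(C) yes, D≠C yes
all met → apply stack(D, C)
after:  towers=[A/F/G/B; E/H/C/D] holding=-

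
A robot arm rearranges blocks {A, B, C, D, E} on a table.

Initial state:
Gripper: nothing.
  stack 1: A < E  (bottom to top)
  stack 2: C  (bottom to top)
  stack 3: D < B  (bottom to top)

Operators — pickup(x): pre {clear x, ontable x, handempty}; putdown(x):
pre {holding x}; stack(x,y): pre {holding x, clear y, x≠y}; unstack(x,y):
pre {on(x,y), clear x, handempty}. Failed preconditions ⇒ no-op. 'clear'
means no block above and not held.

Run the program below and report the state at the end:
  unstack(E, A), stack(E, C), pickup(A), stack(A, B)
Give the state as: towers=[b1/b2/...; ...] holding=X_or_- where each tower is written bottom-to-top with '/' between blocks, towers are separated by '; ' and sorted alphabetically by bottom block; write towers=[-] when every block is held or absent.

step 1 (unstack(E, A)): towers=[A; C; D/B] holding=E
step 2 (stack(E, C)): towers=[A; C/E; D/B] holding=-
step 3 (pickup(A)): towers=[C/E; D/B] holding=A
step 4 (stack(A, B)): towers=[C/E; D/B/A] holding=-

towers=[C/E; D/B/A] holding=-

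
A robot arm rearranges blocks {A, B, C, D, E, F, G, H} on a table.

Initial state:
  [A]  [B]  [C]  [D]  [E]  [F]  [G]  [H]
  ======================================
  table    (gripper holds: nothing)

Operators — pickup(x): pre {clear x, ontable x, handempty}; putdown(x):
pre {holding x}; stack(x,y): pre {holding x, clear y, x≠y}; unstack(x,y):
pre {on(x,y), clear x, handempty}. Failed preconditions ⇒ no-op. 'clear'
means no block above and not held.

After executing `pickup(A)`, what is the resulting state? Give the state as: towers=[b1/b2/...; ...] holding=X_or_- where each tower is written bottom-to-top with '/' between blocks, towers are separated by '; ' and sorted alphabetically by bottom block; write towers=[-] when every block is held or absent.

towers=[B; C; D; E; F; G; H] holding=A

before: towers=[A; B; C; D; E; F; G; H] holding=-
pre[pickup(A)]: clear(A) ✓, ontable(A) ✓, handempty ✓
all met → apply pickup(A)
after:  towers=[B; C; D; E; F; G; H] holding=A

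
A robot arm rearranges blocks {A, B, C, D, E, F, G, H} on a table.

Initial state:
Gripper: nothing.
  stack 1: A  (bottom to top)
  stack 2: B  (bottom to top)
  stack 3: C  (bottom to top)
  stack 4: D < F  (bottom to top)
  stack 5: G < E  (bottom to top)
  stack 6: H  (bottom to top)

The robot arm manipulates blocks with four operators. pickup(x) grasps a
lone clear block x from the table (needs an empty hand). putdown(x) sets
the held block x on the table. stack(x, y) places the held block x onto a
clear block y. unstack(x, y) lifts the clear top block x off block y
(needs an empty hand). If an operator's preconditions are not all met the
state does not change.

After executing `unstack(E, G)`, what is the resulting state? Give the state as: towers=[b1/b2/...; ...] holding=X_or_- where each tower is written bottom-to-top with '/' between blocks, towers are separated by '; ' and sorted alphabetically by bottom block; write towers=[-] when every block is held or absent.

before: towers=[A; B; C; D/F; G/E; H] holding=-
pre[unstack(E, G)]: on(E,G) ✓, clear(E) ✓, handempty ✓
all met → apply unstack(E, G)
after:  towers=[A; B; C; D/F; G; H] holding=E

towers=[A; B; C; D/F; G; H] holding=E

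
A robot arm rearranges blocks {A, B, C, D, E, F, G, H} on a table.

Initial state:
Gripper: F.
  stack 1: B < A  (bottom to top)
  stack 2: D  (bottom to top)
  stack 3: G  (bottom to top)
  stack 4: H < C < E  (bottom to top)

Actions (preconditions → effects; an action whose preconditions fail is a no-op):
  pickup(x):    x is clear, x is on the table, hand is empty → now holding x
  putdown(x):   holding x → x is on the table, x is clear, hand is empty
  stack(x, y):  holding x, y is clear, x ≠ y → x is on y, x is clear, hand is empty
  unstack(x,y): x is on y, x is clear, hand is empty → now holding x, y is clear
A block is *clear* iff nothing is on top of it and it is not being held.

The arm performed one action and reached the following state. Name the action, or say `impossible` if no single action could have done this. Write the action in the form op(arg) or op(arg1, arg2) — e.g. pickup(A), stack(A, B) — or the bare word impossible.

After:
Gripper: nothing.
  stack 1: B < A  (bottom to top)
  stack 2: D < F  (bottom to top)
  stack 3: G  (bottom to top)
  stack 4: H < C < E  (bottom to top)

target: towers=[B/A; D/F; G; H/C/E] holding=-
        putdown(F) → towers=[B/A; D; F; G; H/C/E] holding=-
       stack(F, G) → towers=[B/A; D; G/F; H/C/E] holding=-
       stack(F, A) → towers=[B/A/F; D; G; H/C/E] holding=-
       stack(F, E) → towers=[B/A; D; G; H/C/E/F] holding=-
       stack(F, D) → towers=[B/A; D/F; G; H/C/E] holding=-  ← match

stack(F, D)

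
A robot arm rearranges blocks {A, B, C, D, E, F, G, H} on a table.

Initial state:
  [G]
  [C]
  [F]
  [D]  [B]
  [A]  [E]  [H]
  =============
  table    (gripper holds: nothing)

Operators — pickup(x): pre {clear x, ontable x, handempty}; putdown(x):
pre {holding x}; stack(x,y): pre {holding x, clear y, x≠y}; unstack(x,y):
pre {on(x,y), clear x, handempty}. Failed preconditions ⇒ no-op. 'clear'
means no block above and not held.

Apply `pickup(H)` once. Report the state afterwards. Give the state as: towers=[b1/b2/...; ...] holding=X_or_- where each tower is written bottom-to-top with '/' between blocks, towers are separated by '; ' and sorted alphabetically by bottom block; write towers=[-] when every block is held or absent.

towers=[A/D/F/C/G; E/B] holding=H

before: towers=[A/D/F/C/G; E/B; H] holding=-
pre[pickup(H)]: clear(H) ok, ontable(H) ok, handempty ok
all met → apply pickup(H)
after:  towers=[A/D/F/C/G; E/B] holding=H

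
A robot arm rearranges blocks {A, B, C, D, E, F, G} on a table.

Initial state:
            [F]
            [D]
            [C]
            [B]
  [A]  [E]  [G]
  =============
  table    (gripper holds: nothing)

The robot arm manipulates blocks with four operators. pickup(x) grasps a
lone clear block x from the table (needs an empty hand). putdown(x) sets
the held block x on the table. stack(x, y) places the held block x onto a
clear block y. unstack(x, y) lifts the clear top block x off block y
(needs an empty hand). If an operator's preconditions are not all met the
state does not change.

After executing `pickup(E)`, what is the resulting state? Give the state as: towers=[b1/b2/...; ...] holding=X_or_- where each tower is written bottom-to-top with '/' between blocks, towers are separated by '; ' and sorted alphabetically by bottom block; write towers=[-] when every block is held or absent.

before: towers=[A; E; G/B/C/D/F] holding=-
pre[pickup(E)]: clear(E) ✓, ontable(E) ✓, handempty ✓
all met → apply pickup(E)
after:  towers=[A; G/B/C/D/F] holding=E

towers=[A; G/B/C/D/F] holding=E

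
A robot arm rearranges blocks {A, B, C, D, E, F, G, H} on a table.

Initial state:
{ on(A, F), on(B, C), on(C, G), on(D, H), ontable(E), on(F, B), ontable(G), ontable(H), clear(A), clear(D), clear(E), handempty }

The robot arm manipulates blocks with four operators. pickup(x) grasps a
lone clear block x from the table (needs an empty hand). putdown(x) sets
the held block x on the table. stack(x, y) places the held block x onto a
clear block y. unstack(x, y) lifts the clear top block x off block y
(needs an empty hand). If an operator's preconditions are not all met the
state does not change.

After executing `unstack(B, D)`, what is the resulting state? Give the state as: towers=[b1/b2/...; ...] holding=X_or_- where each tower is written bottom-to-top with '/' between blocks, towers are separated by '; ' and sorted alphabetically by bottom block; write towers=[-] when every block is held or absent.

before: towers=[E; G/C/B/F/A; H/D] holding=-
pre[unstack(B, D)]: on(B,D) fail, clear(B) fail, handempty ok
on(B,D), clear(B) unmet → unstack(B, D) is a no-op
after:  towers=[E; G/C/B/F/A; H/D] holding=-

towers=[E; G/C/B/F/A; H/D] holding=-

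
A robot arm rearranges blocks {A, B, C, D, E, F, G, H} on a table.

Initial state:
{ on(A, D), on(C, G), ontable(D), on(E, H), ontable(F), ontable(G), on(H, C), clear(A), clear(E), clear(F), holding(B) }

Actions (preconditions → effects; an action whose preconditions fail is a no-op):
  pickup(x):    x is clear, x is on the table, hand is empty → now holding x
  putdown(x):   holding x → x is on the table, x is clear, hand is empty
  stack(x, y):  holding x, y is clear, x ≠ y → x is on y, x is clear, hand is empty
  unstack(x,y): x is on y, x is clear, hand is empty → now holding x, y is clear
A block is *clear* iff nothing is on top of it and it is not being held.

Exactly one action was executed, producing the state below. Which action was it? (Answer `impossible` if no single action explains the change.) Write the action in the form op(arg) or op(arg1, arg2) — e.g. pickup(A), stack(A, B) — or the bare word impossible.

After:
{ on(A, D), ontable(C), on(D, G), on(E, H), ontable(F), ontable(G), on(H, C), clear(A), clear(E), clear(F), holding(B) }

target: towers=[C/H/E; F; G/D/A] holding=B
        putdown(B) → towers=[B; D/A; F; G/C/H/E] holding=-
       stack(B, A) → towers=[D/A/B; F; G/C/H/E] holding=-
       stack(B, E) → towers=[D/A; F; G/C/H/E/B] holding=-
       stack(B, F) → towers=[D/A; F/B; G/C/H/E] holding=-
none of the 4 applicable actions match → impossible

impossible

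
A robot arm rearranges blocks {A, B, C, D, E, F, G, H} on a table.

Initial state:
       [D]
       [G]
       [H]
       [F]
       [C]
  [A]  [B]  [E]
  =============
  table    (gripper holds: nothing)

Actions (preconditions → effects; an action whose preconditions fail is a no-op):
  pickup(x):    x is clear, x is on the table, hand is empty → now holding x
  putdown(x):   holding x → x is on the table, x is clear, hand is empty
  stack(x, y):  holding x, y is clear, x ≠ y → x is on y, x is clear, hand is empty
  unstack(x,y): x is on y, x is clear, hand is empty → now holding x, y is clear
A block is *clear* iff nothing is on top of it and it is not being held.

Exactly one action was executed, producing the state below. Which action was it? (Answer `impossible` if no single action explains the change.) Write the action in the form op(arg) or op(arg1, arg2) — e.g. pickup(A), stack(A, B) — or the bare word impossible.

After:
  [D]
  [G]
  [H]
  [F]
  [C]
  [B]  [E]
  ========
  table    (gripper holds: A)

target: towers=[B/C/F/H/G/D; E] holding=A
         pickup(A) → towers=[B/C/F/H/G/D; E] holding=A  ← match
         pickup(E) → towers=[A; B/C/F/H/G/D] holding=E
     unstack(D, G) → towers=[A; B/C/F/H/G; E] holding=D

pickup(A)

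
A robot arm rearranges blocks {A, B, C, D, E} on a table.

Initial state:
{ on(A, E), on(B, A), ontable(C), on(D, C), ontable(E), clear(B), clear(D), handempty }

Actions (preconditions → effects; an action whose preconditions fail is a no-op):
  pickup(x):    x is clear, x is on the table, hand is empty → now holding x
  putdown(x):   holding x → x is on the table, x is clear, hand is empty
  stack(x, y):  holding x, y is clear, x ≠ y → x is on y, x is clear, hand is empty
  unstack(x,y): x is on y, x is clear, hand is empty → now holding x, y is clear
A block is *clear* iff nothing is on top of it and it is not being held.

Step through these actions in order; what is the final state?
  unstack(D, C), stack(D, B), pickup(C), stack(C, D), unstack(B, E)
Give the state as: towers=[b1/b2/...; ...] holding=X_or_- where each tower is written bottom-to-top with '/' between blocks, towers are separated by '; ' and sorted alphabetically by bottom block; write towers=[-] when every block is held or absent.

step 1 (unstack(D, C)): towers=[C; E/A/B] holding=D
step 2 (stack(D, B)): towers=[C; E/A/B/D] holding=-
step 3 (pickup(C)): towers=[E/A/B/D] holding=C
step 4 (stack(C, D)): towers=[E/A/B/D/C] holding=-
step 5 (unstack(B, E)) [no-op]: towers=[E/A/B/D/C] holding=-

towers=[E/A/B/D/C] holding=-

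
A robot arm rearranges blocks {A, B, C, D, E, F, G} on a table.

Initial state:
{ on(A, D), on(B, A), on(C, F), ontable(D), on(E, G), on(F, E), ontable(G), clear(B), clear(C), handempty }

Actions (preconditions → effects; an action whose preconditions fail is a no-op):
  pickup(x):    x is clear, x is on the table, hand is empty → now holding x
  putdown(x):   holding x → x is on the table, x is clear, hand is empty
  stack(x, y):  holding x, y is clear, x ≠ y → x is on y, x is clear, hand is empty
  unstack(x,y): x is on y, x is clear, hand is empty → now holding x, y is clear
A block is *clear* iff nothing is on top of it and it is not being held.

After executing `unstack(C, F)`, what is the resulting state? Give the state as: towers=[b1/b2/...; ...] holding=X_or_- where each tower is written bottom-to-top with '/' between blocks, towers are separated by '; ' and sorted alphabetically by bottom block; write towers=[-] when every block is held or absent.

towers=[D/A/B; G/E/F] holding=C

before: towers=[D/A/B; G/E/F/C] holding=-
pre[unstack(C, F)]: on(C,F) ok, clear(C) ok, handempty ok
all met → apply unstack(C, F)
after:  towers=[D/A/B; G/E/F] holding=C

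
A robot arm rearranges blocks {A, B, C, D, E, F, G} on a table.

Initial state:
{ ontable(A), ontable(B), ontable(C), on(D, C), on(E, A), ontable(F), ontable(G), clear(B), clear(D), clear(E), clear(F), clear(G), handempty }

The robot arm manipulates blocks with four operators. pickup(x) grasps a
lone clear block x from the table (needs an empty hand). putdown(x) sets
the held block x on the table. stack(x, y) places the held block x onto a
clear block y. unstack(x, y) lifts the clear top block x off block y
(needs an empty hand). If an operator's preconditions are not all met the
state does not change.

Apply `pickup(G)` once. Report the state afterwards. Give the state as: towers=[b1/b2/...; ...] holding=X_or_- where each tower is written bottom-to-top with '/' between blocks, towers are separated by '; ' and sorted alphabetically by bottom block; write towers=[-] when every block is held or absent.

towers=[A/E; B; C/D; F] holding=G

before: towers=[A/E; B; C/D; F; G] holding=-
pre[pickup(G)]: clear(G) ✓, ontable(G) ✓, handempty ✓
all met → apply pickup(G)
after:  towers=[A/E; B; C/D; F] holding=G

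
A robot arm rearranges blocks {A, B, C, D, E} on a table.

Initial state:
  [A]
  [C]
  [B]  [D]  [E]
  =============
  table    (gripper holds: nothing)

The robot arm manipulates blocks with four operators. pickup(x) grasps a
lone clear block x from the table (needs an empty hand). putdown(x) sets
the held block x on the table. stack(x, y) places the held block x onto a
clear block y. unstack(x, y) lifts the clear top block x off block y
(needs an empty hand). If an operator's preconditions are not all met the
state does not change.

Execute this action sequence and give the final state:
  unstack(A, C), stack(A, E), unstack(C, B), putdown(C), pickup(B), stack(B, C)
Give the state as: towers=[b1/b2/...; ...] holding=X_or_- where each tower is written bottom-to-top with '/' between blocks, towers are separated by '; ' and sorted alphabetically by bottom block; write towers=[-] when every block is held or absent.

towers=[C/B; D; E/A] holding=-

step 1 (unstack(A, C)): towers=[B/C; D; E] holding=A
step 2 (stack(A, E)): towers=[B/C; D; E/A] holding=-
step 3 (unstack(C, B)): towers=[B; D; E/A] holding=C
step 4 (putdown(C)): towers=[B; C; D; E/A] holding=-
step 5 (pickup(B)): towers=[C; D; E/A] holding=B
step 6 (stack(B, C)): towers=[C/B; D; E/A] holding=-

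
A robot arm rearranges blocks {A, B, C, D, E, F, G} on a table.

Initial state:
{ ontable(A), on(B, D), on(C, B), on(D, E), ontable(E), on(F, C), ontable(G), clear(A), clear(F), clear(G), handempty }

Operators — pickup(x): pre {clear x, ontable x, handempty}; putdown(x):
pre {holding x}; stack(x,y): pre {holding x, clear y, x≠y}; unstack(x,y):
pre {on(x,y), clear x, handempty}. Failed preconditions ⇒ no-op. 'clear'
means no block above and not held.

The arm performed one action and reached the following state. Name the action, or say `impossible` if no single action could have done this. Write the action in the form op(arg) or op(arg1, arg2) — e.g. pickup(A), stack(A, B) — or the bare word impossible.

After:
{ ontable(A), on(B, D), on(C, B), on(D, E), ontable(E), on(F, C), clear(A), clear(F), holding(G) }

pickup(G)

target: towers=[A; E/D/B/C/F] holding=G
     unstack(F, C) → towers=[A; E/D/B/C; G] holding=F
         pickup(G) → towers=[A; E/D/B/C/F] holding=G  ← match
         pickup(A) → towers=[E/D/B/C/F; G] holding=A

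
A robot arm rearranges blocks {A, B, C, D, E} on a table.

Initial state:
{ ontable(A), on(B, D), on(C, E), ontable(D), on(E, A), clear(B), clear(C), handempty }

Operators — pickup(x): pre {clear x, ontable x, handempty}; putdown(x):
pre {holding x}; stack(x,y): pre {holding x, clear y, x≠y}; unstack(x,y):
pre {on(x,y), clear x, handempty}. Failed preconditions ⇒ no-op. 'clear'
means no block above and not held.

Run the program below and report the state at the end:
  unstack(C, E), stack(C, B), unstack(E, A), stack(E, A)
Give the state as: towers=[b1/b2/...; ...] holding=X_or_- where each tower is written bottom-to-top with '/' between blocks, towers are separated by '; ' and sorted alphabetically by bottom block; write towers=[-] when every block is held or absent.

towers=[A/E; D/B/C] holding=-

step 1 (unstack(C, E)): towers=[A/E; D/B] holding=C
step 2 (stack(C, B)): towers=[A/E; D/B/C] holding=-
step 3 (unstack(E, A)): towers=[A; D/B/C] holding=E
step 4 (stack(E, A)): towers=[A/E; D/B/C] holding=-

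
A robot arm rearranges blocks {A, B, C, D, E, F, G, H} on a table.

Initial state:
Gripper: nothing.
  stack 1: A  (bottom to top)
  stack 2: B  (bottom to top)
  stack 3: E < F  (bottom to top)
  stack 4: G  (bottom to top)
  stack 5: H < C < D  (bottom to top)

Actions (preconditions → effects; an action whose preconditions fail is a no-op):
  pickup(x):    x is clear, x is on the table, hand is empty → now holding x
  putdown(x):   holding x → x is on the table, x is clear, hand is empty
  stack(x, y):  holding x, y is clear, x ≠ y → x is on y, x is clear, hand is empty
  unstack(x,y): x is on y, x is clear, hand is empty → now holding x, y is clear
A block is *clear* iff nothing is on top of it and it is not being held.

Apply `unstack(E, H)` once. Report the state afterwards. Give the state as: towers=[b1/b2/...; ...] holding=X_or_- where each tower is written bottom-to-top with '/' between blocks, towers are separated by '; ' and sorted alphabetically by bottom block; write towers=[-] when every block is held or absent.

towers=[A; B; E/F; G; H/C/D] holding=-

before: towers=[A; B; E/F; G; H/C/D] holding=-
pre[unstack(E, H)]: on(E,H) fail, clear(E) fail, handempty ok
on(E,H), clear(E) unmet → unstack(E, H) is a no-op
after:  towers=[A; B; E/F; G; H/C/D] holding=-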